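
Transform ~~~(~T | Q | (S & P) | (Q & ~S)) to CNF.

~~~(~T | Q | (S & P) | (Q & ~S))
= ~(~T | Q | (S & P) | (Q & ~S))   [double negation]
= ~~T & ~Q & ~(S & P) & ~(Q & ~S)   [De Morgan]
= T & ~Q & ~(S & P) & ~(Q & ~S)   [double negation]
= T & ~Q & (~S | ~P) & ~(Q & ~S)   [De Morgan]
= T & ~Q & (~S | ~P) & (~Q | ~~S)   [De Morgan]
= T & ~Q & (~S | ~P) & (~Q | S)   [double negation]
= T & ~Q & (~S | ~P)   [simplify]

T & ~Q & (~S | ~P)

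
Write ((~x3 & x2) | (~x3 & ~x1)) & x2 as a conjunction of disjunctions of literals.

((~x3 & x2) | (~x3 & ~x1)) & x2
≡ (~x3 | ~x3) & (~x3 | ~x1) & (x2 | ~x3) & (x2 | ~x1) & x2   [distribute | over &]
≡ ~x3 & x2   [simplify]

~x3 & x2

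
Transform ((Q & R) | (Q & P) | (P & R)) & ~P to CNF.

((Q & R) | (Q & P) | (P & R)) & ~P
≡ (Q | Q | P) & (Q | Q | R) & (Q | P | P) & (Q | P | R) & (R | Q | P) & (R | Q | R) & (R | P | P) & (R | P | R) & ~P
≡ (Q | P) & (Q | R) & (R | P) & ~P

(Q | P) & (Q | R) & (R | P) & ~P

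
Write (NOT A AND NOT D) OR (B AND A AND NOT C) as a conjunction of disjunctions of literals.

(NOT A AND NOT D) OR (B AND A AND NOT C)
≡ (NOT A OR B) AND (NOT A OR A) AND (NOT A OR NOT C) AND (NOT D OR B) AND (NOT D OR A) AND (NOT D OR NOT C)   (distribute OR over AND)
≡ (NOT A OR B) AND (NOT A OR NOT C) AND (NOT D OR B) AND (NOT D OR A) AND (NOT D OR NOT C)   (simplify)

(NOT A OR B) AND (NOT A OR NOT C) AND (NOT D OR B) AND (NOT D OR A) AND (NOT D OR NOT C)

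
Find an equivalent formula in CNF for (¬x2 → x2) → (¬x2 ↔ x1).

(¬x2 → x2) → (¬x2 ↔ x1)
⇔ ¬(¬x2 → x2) ∨ (¬x2 ↔ x1)   — eliminate →
⇔ ¬(¬¬x2 ∨ x2) ∨ (¬x2 ↔ x1)   — eliminate →
⇔ ¬(¬¬x2 ∨ x2) ∨ ((¬x2 → x1) ∧ (x1 → ¬x2))   — eliminate ↔
⇔ ¬(¬¬x2 ∨ x2) ∨ ((¬¬x2 ∨ x1) ∧ (x1 → ¬x2))   — eliminate →
⇔ ¬(¬¬x2 ∨ x2) ∨ ((¬¬x2 ∨ x1) ∧ (¬x1 ∨ ¬x2))   — eliminate →
⇔ (¬¬¬x2 ∧ ¬x2) ∨ ((¬¬x2 ∨ x1) ∧ (¬x1 ∨ ¬x2))   — De Morgan
⇔ (¬x2 ∧ ¬x2) ∨ ((¬¬x2 ∨ x1) ∧ (¬x1 ∨ ¬x2))   — double negation
⇔ (¬x2 ∧ ¬x2) ∨ ((x2 ∨ x1) ∧ (¬x1 ∨ ¬x2))   — double negation
⇔ (¬x2 ∨ x2 ∨ x1) ∧ (¬x2 ∨ ¬x1 ∨ ¬x2) ∧ (¬x2 ∨ x2 ∨ x1) ∧ (¬x2 ∨ ¬x1 ∨ ¬x2)   — distribute ∨ over ∧
⇔ ¬x2 ∨ ¬x1   — simplify

¬x2 ∨ ¬x1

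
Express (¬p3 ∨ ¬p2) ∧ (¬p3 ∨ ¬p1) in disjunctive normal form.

(¬p3 ∨ ¬p2) ∧ (¬p3 ∨ ¬p1)
= (¬p3 ∧ ¬p3) ∨ (¬p3 ∧ ¬p1) ∨ (¬p2 ∧ ¬p3) ∨ (¬p2 ∧ ¬p1)   [distribute ∧ over ∨]
= ¬p3 ∨ (¬p2 ∧ ¬p1)   [simplify]

¬p3 ∨ (¬p2 ∧ ¬p1)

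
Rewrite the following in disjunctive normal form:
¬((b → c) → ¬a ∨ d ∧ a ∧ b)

¬b ∧ a ∨ c ∧ a ∧ ¬d

¬((b → c) → ¬a ∨ d ∧ a ∧ b)
= ¬(¬(b → c) ∨ ¬a ∨ d ∧ a ∧ b)   (eliminate →)
= ¬(¬(¬b ∨ c) ∨ ¬a ∨ d ∧ a ∧ b)   (eliminate →)
= ¬¬(¬b ∨ c) ∧ ¬¬a ∧ ¬(d ∧ a ∧ b)   (De Morgan)
= (¬b ∨ c) ∧ ¬¬a ∧ ¬(d ∧ a ∧ b)   (double negation)
= (¬b ∨ c) ∧ a ∧ ¬(d ∧ a ∧ b)   (double negation)
= (¬b ∨ c) ∧ a ∧ (¬d ∨ ¬a ∨ ¬b)   (De Morgan)
= ¬b ∧ a ∧ ¬d ∨ ¬b ∧ a ∧ ¬a ∨ ¬b ∧ a ∧ ¬b ∨ c ∧ a ∧ ¬d ∨ c ∧ a ∧ ¬a ∨ c ∧ a ∧ ¬b   (distribute ∧ over ∨)
= ¬b ∧ a ∨ c ∧ a ∧ ¬d   (simplify)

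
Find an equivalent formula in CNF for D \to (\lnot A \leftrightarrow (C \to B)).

(\lnot D \lor A \lor \lnot C \lor B) \land (\lnot D \lor C \lor \lnot A) \land (\lnot D \lor \lnot B \lor \lnot A)

D \to (\lnot A \leftrightarrow (C \to B))
⇔ \lnot D \lor (\lnot A \leftrightarrow (C \to B))   [eliminate \to]
⇔ \lnot D \lor ((\lnot A \to (C \to B)) \land ((C \to B) \to \lnot A))   [eliminate \leftrightarrow]
⇔ \lnot D \lor ((\lnot \lnot A \lor (C \to B)) \land ((C \to B) \to \lnot A))   [eliminate \to]
⇔ \lnot D \lor ((\lnot \lnot A \lor \lnot C \lor B) \land ((C \to B) \to \lnot A))   [eliminate \to]
⇔ \lnot D \lor ((\lnot \lnot A \lor \lnot C \lor B) \land (\lnot (C \to B) \lor \lnot A))   [eliminate \to]
⇔ \lnot D \lor ((\lnot \lnot A \lor \lnot C \lor B) \land (\lnot (\lnot C \lor B) \lor \lnot A))   [eliminate \to]
⇔ \lnot D \lor ((A \lor \lnot C \lor B) \land (\lnot (\lnot C \lor B) \lor \lnot A))   [double negation]
⇔ \lnot D \lor ((A \lor \lnot C \lor B) \land ((\lnot \lnot C \land \lnot B) \lor \lnot A))   [De Morgan]
⇔ \lnot D \lor ((A \lor \lnot C \lor B) \land ((C \land \lnot B) \lor \lnot A))   [double negation]
⇔ (\lnot D \lor A \lor \lnot C \lor B) \land (\lnot D \lor C \lor \lnot A) \land (\lnot D \lor \lnot B \lor \lnot A)   [distribute \lor over \land]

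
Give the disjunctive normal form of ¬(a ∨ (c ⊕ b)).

¬(a ∨ (c ⊕ b))
⇔ ¬(a ∨ (c ∧ ¬b) ∨ (¬c ∧ b))   — expand ⊕
⇔ ¬a ∧ ¬(c ∧ ¬b) ∧ ¬(¬c ∧ b)   — De Morgan
⇔ ¬a ∧ (¬c ∨ ¬¬b) ∧ ¬(¬c ∧ b)   — De Morgan
⇔ ¬a ∧ (¬c ∨ b) ∧ ¬(¬c ∧ b)   — double negation
⇔ ¬a ∧ (¬c ∨ b) ∧ (¬¬c ∨ ¬b)   — De Morgan
⇔ ¬a ∧ (¬c ∨ b) ∧ (c ∨ ¬b)   — double negation
⇔ (¬a ∧ ¬c ∧ c) ∨ (¬a ∧ ¬c ∧ ¬b) ∨ (¬a ∧ b ∧ c) ∨ (¬a ∧ b ∧ ¬b)   — distribute ∧ over ∨
⇔ (¬a ∧ ¬c ∧ ¬b) ∨ (¬a ∧ b ∧ c)   — simplify

(¬a ∧ ¬c ∧ ¬b) ∨ (¬a ∧ b ∧ c)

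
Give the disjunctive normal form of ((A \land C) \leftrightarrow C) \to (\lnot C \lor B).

((A \land C) \leftrightarrow C) \to (\lnot C \lor B)
≡ \lnot ((A \land C) \leftrightarrow C) \lor \lnot C \lor B
≡ \lnot (((A \land C) \to C) \land (C \to (A \land C))) \lor \lnot C \lor B
≡ \lnot ((\lnot (A \land C) \lor C) \land (C \to (A \land C))) \lor \lnot C \lor B
≡ \lnot ((\lnot (A \land C) \lor C) \land (\lnot C \lor (A \land C))) \lor \lnot C \lor B
≡ \lnot (\lnot (A \land C) \lor C) \lor \lnot (\lnot C \lor (A \land C)) \lor \lnot C \lor B
≡ (\lnot \lnot (A \land C) \land \lnot C) \lor \lnot (\lnot C \lor (A \land C)) \lor \lnot C \lor B
≡ (A \land C \land \lnot C) \lor \lnot (\lnot C \lor (A \land C)) \lor \lnot C \lor B
≡ (A \land C \land \lnot C) \lor (\lnot \lnot C \land \lnot (A \land C)) \lor \lnot C \lor B
≡ (A \land C \land \lnot C) \lor (C \land \lnot (A \land C)) \lor \lnot C \lor B
≡ (A \land C \land \lnot C) \lor (C \land (\lnot A \lor \lnot C)) \lor \lnot C \lor B
≡ (A \land C \land \lnot C) \lor (C \land \lnot A) \lor (C \land \lnot C) \lor \lnot C \lor B
≡ (C \land \lnot A) \lor \lnot C \lor B

(C \land \lnot A) \lor \lnot C \lor B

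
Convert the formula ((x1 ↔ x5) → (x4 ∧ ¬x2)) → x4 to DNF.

((x1 ↔ x5) → (x4 ∧ ¬x2)) → x4
= ¬((x1 ↔ x5) → (x4 ∧ ¬x2)) ∨ x4   — eliminate →
= ¬(¬(x1 ↔ x5) ∨ (x4 ∧ ¬x2)) ∨ x4   — eliminate →
= ¬(¬((x1 → x5) ∧ (x5 → x1)) ∨ (x4 ∧ ¬x2)) ∨ x4   — eliminate ↔
= ¬(¬((¬x1 ∨ x5) ∧ (x5 → x1)) ∨ (x4 ∧ ¬x2)) ∨ x4   — eliminate →
= ¬(¬((¬x1 ∨ x5) ∧ (¬x5 ∨ x1)) ∨ (x4 ∧ ¬x2)) ∨ x4   — eliminate →
= (¬¬((¬x1 ∨ x5) ∧ (¬x5 ∨ x1)) ∧ ¬(x4 ∧ ¬x2)) ∨ x4   — De Morgan
= ((¬x1 ∨ x5) ∧ (¬x5 ∨ x1) ∧ ¬(x4 ∧ ¬x2)) ∨ x4   — double negation
= ((¬x1 ∨ x5) ∧ (¬x5 ∨ x1) ∧ (¬x4 ∨ ¬¬x2)) ∨ x4   — De Morgan
= ((¬x1 ∨ x5) ∧ (¬x5 ∨ x1) ∧ (¬x4 ∨ x2)) ∨ x4   — double negation
= (¬x1 ∧ ¬x5 ∧ ¬x4) ∨ (¬x1 ∧ ¬x5 ∧ x2) ∨ (¬x1 ∧ x1 ∧ ¬x4) ∨ (¬x1 ∧ x1 ∧ x2) ∨ (x5 ∧ ¬x5 ∧ ¬x4) ∨ (x5 ∧ ¬x5 ∧ x2) ∨ (x5 ∧ x1 ∧ ¬x4) ∨ (x5 ∧ x1 ∧ x2) ∨ x4   — distribute ∧ over ∨
= (¬x1 ∧ ¬x5 ∧ ¬x4) ∨ (¬x1 ∧ ¬x5 ∧ x2) ∨ (x5 ∧ x1 ∧ ¬x4) ∨ (x5 ∧ x1 ∧ x2) ∨ x4   — simplify

(¬x1 ∧ ¬x5 ∧ ¬x4) ∨ (¬x1 ∧ ¬x5 ∧ x2) ∨ (x5 ∧ x1 ∧ ¬x4) ∨ (x5 ∧ x1 ∧ x2) ∨ x4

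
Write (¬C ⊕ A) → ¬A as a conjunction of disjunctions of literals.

¬A ∨ ¬C

(¬C ⊕ A) → ¬A
= ¬(¬C ⊕ A) ∨ ¬A   [eliminate →]
= ¬((¬C ∨ A) ∧ ¬(¬C ∧ A)) ∨ ¬A   [expand ⊕]
= ¬(¬C ∨ A) ∨ ¬¬(¬C ∧ A) ∨ ¬A   [De Morgan]
= (¬¬C ∧ ¬A) ∨ ¬¬(¬C ∧ A) ∨ ¬A   [De Morgan]
= (C ∧ ¬A) ∨ ¬¬(¬C ∧ A) ∨ ¬A   [double negation]
= (C ∧ ¬A) ∨ (¬C ∧ A) ∨ ¬A   [double negation]
= (C ∨ ¬C ∨ ¬A) ∧ (C ∨ A ∨ ¬A) ∧ (¬A ∨ ¬C ∨ ¬A) ∧ (¬A ∨ A ∨ ¬A)   [distribute ∨ over ∧]
= ¬A ∨ ¬C   [simplify]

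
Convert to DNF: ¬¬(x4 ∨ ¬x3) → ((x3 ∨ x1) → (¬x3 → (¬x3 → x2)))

¬¬(x4 ∨ ¬x3) → ((x3 ∨ x1) → (¬x3 → (¬x3 → x2)))
≡ ¬¬¬(x4 ∨ ¬x3) ∨ ((x3 ∨ x1) → (¬x3 → (¬x3 → x2)))   — eliminate →
≡ ¬¬¬(x4 ∨ ¬x3) ∨ ¬(x3 ∨ x1) ∨ (¬x3 → (¬x3 → x2))   — eliminate →
≡ ¬¬¬(x4 ∨ ¬x3) ∨ ¬(x3 ∨ x1) ∨ ¬¬x3 ∨ (¬x3 → x2)   — eliminate →
≡ ¬¬¬(x4 ∨ ¬x3) ∨ ¬(x3 ∨ x1) ∨ ¬¬x3 ∨ ¬¬x3 ∨ x2   — eliminate →
≡ ¬(x4 ∨ ¬x3) ∨ ¬(x3 ∨ x1) ∨ ¬¬x3 ∨ ¬¬x3 ∨ x2   — double negation
≡ (¬x4 ∧ ¬¬x3) ∨ ¬(x3 ∨ x1) ∨ ¬¬x3 ∨ ¬¬x3 ∨ x2   — De Morgan
≡ (¬x4 ∧ x3) ∨ ¬(x3 ∨ x1) ∨ ¬¬x3 ∨ ¬¬x3 ∨ x2   — double negation
≡ (¬x4 ∧ x3) ∨ (¬x3 ∧ ¬x1) ∨ ¬¬x3 ∨ ¬¬x3 ∨ x2   — De Morgan
≡ (¬x4 ∧ x3) ∨ (¬x3 ∧ ¬x1) ∨ x3 ∨ ¬¬x3 ∨ x2   — double negation
≡ (¬x4 ∧ x3) ∨ (¬x3 ∧ ¬x1) ∨ x3 ∨ x3 ∨ x2   — double negation
≡ (¬x3 ∧ ¬x1) ∨ x3 ∨ x2   — simplify

(¬x3 ∧ ¬x1) ∨ x3 ∨ x2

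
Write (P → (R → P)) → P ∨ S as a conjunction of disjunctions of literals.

(P → (R → P)) → P ∨ S
⇔ ¬(P → (R → P)) ∨ P ∨ S   [eliminate →]
⇔ ¬(¬P ∨ (R → P)) ∨ P ∨ S   [eliminate →]
⇔ ¬(¬P ∨ ¬R ∨ P) ∨ P ∨ S   [eliminate →]
⇔ ¬¬P ∧ ¬¬R ∧ ¬P ∨ P ∨ S   [De Morgan]
⇔ P ∧ ¬¬R ∧ ¬P ∨ P ∨ S   [double negation]
⇔ P ∧ R ∧ ¬P ∨ P ∨ S   [double negation]
⇔ (P ∨ P ∨ S) ∧ (R ∨ P ∨ S) ∧ (¬P ∨ P ∨ S)   [distribute ∨ over ∧]
⇔ P ∨ S   [simplify]

P ∨ S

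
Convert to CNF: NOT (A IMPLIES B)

NOT (A IMPLIES B)
≡ NOT (NOT A OR B)   [eliminate IMPLIES]
≡ NOT NOT A AND NOT B   [De Morgan]
≡ A AND NOT B   [double negation]

A AND NOT B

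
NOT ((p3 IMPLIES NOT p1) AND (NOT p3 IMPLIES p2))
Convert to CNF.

NOT ((p3 IMPLIES NOT p1) AND (NOT p3 IMPLIES p2))
⇔ NOT ((NOT p3 OR NOT p1) AND (NOT p3 IMPLIES p2))   [eliminate IMPLIES]
⇔ NOT ((NOT p3 OR NOT p1) AND (NOT NOT p3 OR p2))   [eliminate IMPLIES]
⇔ NOT (NOT p3 OR NOT p1) OR NOT (NOT NOT p3 OR p2)   [De Morgan]
⇔ (NOT NOT p3 AND NOT NOT p1) OR NOT (NOT NOT p3 OR p2)   [De Morgan]
⇔ (p3 AND NOT NOT p1) OR NOT (NOT NOT p3 OR p2)   [double negation]
⇔ (p3 AND p1) OR NOT (NOT NOT p3 OR p2)   [double negation]
⇔ (p3 AND p1) OR (NOT NOT NOT p3 AND NOT p2)   [De Morgan]
⇔ (p3 AND p1) OR (NOT p3 AND NOT p2)   [double negation]
⇔ (p3 OR NOT p3) AND (p3 OR NOT p2) AND (p1 OR NOT p3) AND (p1 OR NOT p2)   [distribute OR over AND]
⇔ (p3 OR NOT p2) AND (p1 OR NOT p3) AND (p1 OR NOT p2)   [simplify]

(p3 OR NOT p2) AND (p1 OR NOT p3) AND (p1 OR NOT p2)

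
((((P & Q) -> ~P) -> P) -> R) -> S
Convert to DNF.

((((P & Q) -> ~P) -> P) -> R) -> S
≡ ~((((P & Q) -> ~P) -> P) -> R) | S   — eliminate ->
≡ ~(~(((P & Q) -> ~P) -> P) | R) | S   — eliminate ->
≡ ~(~(~((P & Q) -> ~P) | P) | R) | S   — eliminate ->
≡ ~(~(~(~(P & Q) | ~P) | P) | R) | S   — eliminate ->
≡ (~~(~(~(P & Q) | ~P) | P) & ~R) | S   — De Morgan
≡ ((~(~(P & Q) | ~P) | P) & ~R) | S   — double negation
≡ (((~~(P & Q) & ~~P) | P) & ~R) | S   — De Morgan
≡ (((P & Q & ~~P) | P) & ~R) | S   — double negation
≡ (((P & Q & P) | P) & ~R) | S   — double negation
≡ (P & Q & P & ~R) | (P & ~R) | S   — distribute & over |
≡ (P & ~R) | S   — simplify

(P & ~R) | S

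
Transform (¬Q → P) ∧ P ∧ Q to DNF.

Q ∧ P

(¬Q → P) ∧ P ∧ Q
= (¬¬Q ∨ P) ∧ P ∧ Q   [eliminate →]
= (Q ∨ P) ∧ P ∧ Q   [double negation]
= (Q ∧ P ∧ Q) ∨ (P ∧ P ∧ Q)   [distribute ∧ over ∨]
= Q ∧ P   [simplify]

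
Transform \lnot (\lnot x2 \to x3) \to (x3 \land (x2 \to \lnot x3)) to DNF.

\lnot (\lnot x2 \to x3) \to (x3 \land (x2 \to \lnot x3))
= \lnot \lnot (\lnot x2 \to x3) \lor (x3 \land (x2 \to \lnot x3))   (eliminate \to)
= \lnot \lnot (\lnot \lnot x2 \lor x3) \lor (x3 \land (x2 \to \lnot x3))   (eliminate \to)
= \lnot \lnot (\lnot \lnot x2 \lor x3) \lor (x3 \land (\lnot x2 \lor \lnot x3))   (eliminate \to)
= \lnot \lnot x2 \lor x3 \lor (x3 \land (\lnot x2 \lor \lnot x3))   (double negation)
= x2 \lor x3 \lor (x3 \land (\lnot x2 \lor \lnot x3))   (double negation)
= x2 \lor x3 \lor (x3 \land \lnot x2) \lor (x3 \land \lnot x3)   (distribute \land over \lor)
= x2 \lor x3   (simplify)

x2 \lor x3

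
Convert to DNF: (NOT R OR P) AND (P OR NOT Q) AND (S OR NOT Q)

(NOT R AND NOT Q) OR (P AND S) OR (P AND NOT Q)

(NOT R OR P) AND (P OR NOT Q) AND (S OR NOT Q)
≡ (NOT R AND P AND S) OR (NOT R AND P AND NOT Q) OR (NOT R AND NOT Q AND S) OR (NOT R AND NOT Q AND NOT Q) OR (P AND P AND S) OR (P AND P AND NOT Q) OR (P AND NOT Q AND S) OR (P AND NOT Q AND NOT Q)   [distribute AND over OR]
≡ (NOT R AND NOT Q) OR (P AND S) OR (P AND NOT Q)   [simplify]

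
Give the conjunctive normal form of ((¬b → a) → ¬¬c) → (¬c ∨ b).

¬c ∨ b

((¬b → a) → ¬¬c) → (¬c ∨ b)
≡ ¬((¬b → a) → ¬¬c) ∨ ¬c ∨ b   [eliminate →]
≡ ¬(¬(¬b → a) ∨ ¬¬c) ∨ ¬c ∨ b   [eliminate →]
≡ ¬(¬(¬¬b ∨ a) ∨ ¬¬c) ∨ ¬c ∨ b   [eliminate →]
≡ (¬¬(¬¬b ∨ a) ∧ ¬¬¬c) ∨ ¬c ∨ b   [De Morgan]
≡ ((¬¬b ∨ a) ∧ ¬¬¬c) ∨ ¬c ∨ b   [double negation]
≡ ((b ∨ a) ∧ ¬¬¬c) ∨ ¬c ∨ b   [double negation]
≡ ((b ∨ a) ∧ ¬c) ∨ ¬c ∨ b   [double negation]
≡ (b ∨ a ∨ ¬c ∨ b) ∧ (¬c ∨ ¬c ∨ b)   [distribute ∨ over ∧]
≡ ¬c ∨ b   [simplify]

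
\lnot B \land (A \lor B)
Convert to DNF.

\lnot B \land A

\lnot B \land (A \lor B)
= (\lnot B \land A) \lor (\lnot B \land B)
= \lnot B \land A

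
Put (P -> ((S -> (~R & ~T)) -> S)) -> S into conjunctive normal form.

P | S

(P -> ((S -> (~R & ~T)) -> S)) -> S
≡ ~(P -> ((S -> (~R & ~T)) -> S)) | S   — eliminate ->
≡ ~(~P | ((S -> (~R & ~T)) -> S)) | S   — eliminate ->
≡ ~(~P | ~(S -> (~R & ~T)) | S) | S   — eliminate ->
≡ ~(~P | ~(~S | (~R & ~T)) | S) | S   — eliminate ->
≡ (~~P & ~~(~S | (~R & ~T)) & ~S) | S   — De Morgan
≡ (P & ~~(~S | (~R & ~T)) & ~S) | S   — double negation
≡ (P & (~S | (~R & ~T)) & ~S) | S   — double negation
≡ (P | S) & (~S | ~R | S) & (~S | ~T | S) & (~S | S)   — distribute | over &
≡ P | S   — simplify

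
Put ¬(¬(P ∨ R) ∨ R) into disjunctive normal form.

¬(¬(P ∨ R) ∨ R)
⇔ ¬¬(P ∨ R) ∧ ¬R
⇔ (P ∨ R) ∧ ¬R
⇔ (P ∧ ¬R) ∨ (R ∧ ¬R)
⇔ P ∧ ¬R

P ∧ ¬R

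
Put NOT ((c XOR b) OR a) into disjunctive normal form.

NOT ((c XOR b) OR a)
= NOT ((c AND NOT b) OR (NOT c AND b) OR a)   (expand XOR)
= NOT (c AND NOT b) AND NOT (NOT c AND b) AND NOT a   (De Morgan)
= (NOT c OR NOT NOT b) AND NOT (NOT c AND b) AND NOT a   (De Morgan)
= (NOT c OR b) AND NOT (NOT c AND b) AND NOT a   (double negation)
= (NOT c OR b) AND (NOT NOT c OR NOT b) AND NOT a   (De Morgan)
= (NOT c OR b) AND (c OR NOT b) AND NOT a   (double negation)
= (NOT c AND c AND NOT a) OR (NOT c AND NOT b AND NOT a) OR (b AND c AND NOT a) OR (b AND NOT b AND NOT a)   (distribute AND over OR)
= (NOT c AND NOT b AND NOT a) OR (b AND c AND NOT a)   (simplify)

(NOT c AND NOT b AND NOT a) OR (b AND c AND NOT a)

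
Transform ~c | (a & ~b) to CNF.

(~c | a) & (~c | ~b)

~c | (a & ~b)
≡ (~c | a) & (~c | ~b)   [distribute | over &]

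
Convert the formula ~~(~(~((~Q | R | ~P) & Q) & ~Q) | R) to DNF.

Q | R

~~(~(~((~Q | R | ~P) & Q) & ~Q) | R)
= ~(~((~Q | R | ~P) & Q) & ~Q) | R   (double negation)
= ~~((~Q | R | ~P) & Q) | ~~Q | R   (De Morgan)
= ((~Q | R | ~P) & Q) | ~~Q | R   (double negation)
= ((~Q | R | ~P) & Q) | Q | R   (double negation)
= (~Q & Q) | (R & Q) | (~P & Q) | Q | R   (distribute & over |)
= Q | R   (simplify)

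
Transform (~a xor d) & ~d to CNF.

(~a | d) & ~d

(~a xor d) & ~d
≡ (~a | d) & ~(~a & d) & ~d   [expand xor]
≡ (~a | d) & (~~a | ~d) & ~d   [De Morgan]
≡ (~a | d) & (a | ~d) & ~d   [double negation]
≡ (~a | d) & ~d   [simplify]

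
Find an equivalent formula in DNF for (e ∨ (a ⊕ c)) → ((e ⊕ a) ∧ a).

(¬e ∧ ¬a ∧ ¬c) ∨ (¬e ∧ a)

(e ∨ (a ⊕ c)) → ((e ⊕ a) ∧ a)
= ¬(e ∨ (a ⊕ c)) ∨ ((e ⊕ a) ∧ a)   — eliminate →
= ¬(e ∨ (a ∧ ¬c) ∨ (¬a ∧ c)) ∨ ((e ⊕ a) ∧ a)   — expand ⊕
= ¬(e ∨ (a ∧ ¬c) ∨ (¬a ∧ c)) ∨ (((e ∧ ¬a) ∨ (¬e ∧ a)) ∧ a)   — expand ⊕
= (¬e ∧ ¬(a ∧ ¬c) ∧ ¬(¬a ∧ c)) ∨ (((e ∧ ¬a) ∨ (¬e ∧ a)) ∧ a)   — De Morgan
= (¬e ∧ (¬a ∨ ¬¬c) ∧ ¬(¬a ∧ c)) ∨ (((e ∧ ¬a) ∨ (¬e ∧ a)) ∧ a)   — De Morgan
= (¬e ∧ (¬a ∨ c) ∧ ¬(¬a ∧ c)) ∨ (((e ∧ ¬a) ∨ (¬e ∧ a)) ∧ a)   — double negation
= (¬e ∧ (¬a ∨ c) ∧ (¬¬a ∨ ¬c)) ∨ (((e ∧ ¬a) ∨ (¬e ∧ a)) ∧ a)   — De Morgan
= (¬e ∧ (¬a ∨ c) ∧ (a ∨ ¬c)) ∨ (((e ∧ ¬a) ∨ (¬e ∧ a)) ∧ a)   — double negation
= (¬e ∧ ¬a ∧ a) ∨ (¬e ∧ ¬a ∧ ¬c) ∨ (¬e ∧ c ∧ a) ∨ (¬e ∧ c ∧ ¬c) ∨ (e ∧ ¬a ∧ a) ∨ (¬e ∧ a ∧ a)   — distribute ∧ over ∨
= (¬e ∧ ¬a ∧ ¬c) ∨ (¬e ∧ a)   — simplify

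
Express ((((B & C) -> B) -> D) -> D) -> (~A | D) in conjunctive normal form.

((((B & C) -> B) -> D) -> D) -> (~A | D)
⇔ ~((((B & C) -> B) -> D) -> D) | ~A | D
⇔ ~(~(((B & C) -> B) -> D) | D) | ~A | D
⇔ ~(~(~((B & C) -> B) | D) | D) | ~A | D
⇔ ~(~(~(~(B & C) | B) | D) | D) | ~A | D
⇔ (~~(~(~(B & C) | B) | D) & ~D) | ~A | D
⇔ ((~(~(B & C) | B) | D) & ~D) | ~A | D
⇔ (((~~(B & C) & ~B) | D) & ~D) | ~A | D
⇔ (((B & C & ~B) | D) & ~D) | ~A | D
⇔ (B | D | ~A | D) & (C | D | ~A | D) & (~B | D | ~A | D) & (~D | ~A | D)
⇔ (B | D | ~A) & (C | D | ~A) & (~B | D | ~A)

(B | D | ~A) & (C | D | ~A) & (~B | D | ~A)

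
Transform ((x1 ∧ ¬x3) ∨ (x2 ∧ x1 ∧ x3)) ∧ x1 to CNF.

x1 ∧ (¬x3 ∨ x2)

((x1 ∧ ¬x3) ∨ (x2 ∧ x1 ∧ x3)) ∧ x1
≡ (x1 ∨ x2) ∧ (x1 ∨ x1) ∧ (x1 ∨ x3) ∧ (¬x3 ∨ x2) ∧ (¬x3 ∨ x1) ∧ (¬x3 ∨ x3) ∧ x1   [distribute ∨ over ∧]
≡ x1 ∧ (¬x3 ∨ x2)   [simplify]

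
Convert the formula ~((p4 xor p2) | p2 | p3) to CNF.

(~p4 | p2) & ~p2 & ~p3

~((p4 xor p2) | p2 | p3)
⇔ ~(((p4 | p2) & ~(p4 & p2)) | p2 | p3)   [expand xor]
⇔ ~((p4 | p2) & ~(p4 & p2)) & ~p2 & ~p3   [De Morgan]
⇔ (~(p4 | p2) | ~~(p4 & p2)) & ~p2 & ~p3   [De Morgan]
⇔ ((~p4 & ~p2) | ~~(p4 & p2)) & ~p2 & ~p3   [De Morgan]
⇔ ((~p4 & ~p2) | (p4 & p2)) & ~p2 & ~p3   [double negation]
⇔ (~p4 | p4) & (~p4 | p2) & (~p2 | p4) & (~p2 | p2) & ~p2 & ~p3   [distribute | over &]
⇔ (~p4 | p2) & ~p2 & ~p3   [simplify]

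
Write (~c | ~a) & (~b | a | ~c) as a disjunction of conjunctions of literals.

(~c | ~a) & (~b | a | ~c)
≡ (~c & ~b) | (~c & a) | (~c & ~c) | (~a & ~b) | (~a & a) | (~a & ~c)   — distribute & over |
≡ ~c | (~a & ~b)   — simplify

~c | (~a & ~b)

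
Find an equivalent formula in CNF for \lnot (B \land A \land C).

\lnot (B \land A \land C)
≡ \lnot B \lor \lnot A \lor \lnot C

\lnot B \lor \lnot A \lor \lnot C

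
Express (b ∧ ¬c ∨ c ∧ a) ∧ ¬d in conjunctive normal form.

(b ∧ ¬c ∨ c ∧ a) ∧ ¬d
⇔ (b ∨ c) ∧ (b ∨ a) ∧ (¬c ∨ c) ∧ (¬c ∨ a) ∧ ¬d   [distribute ∨ over ∧]
⇔ (b ∨ c) ∧ (b ∨ a) ∧ (¬c ∨ a) ∧ ¬d   [simplify]

(b ∨ c) ∧ (b ∨ a) ∧ (¬c ∨ a) ∧ ¬d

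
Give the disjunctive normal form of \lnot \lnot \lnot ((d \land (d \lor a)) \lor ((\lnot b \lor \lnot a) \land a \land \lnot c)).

\lnot \lnot \lnot ((d \land (d \lor a)) \lor ((\lnot b \lor \lnot a) \land a \land \lnot c))
≡ \lnot ((d \land (d \lor a)) \lor ((\lnot b \lor \lnot a) \land a \land \lnot c))   [double negation]
≡ \lnot (d \land (d \lor a)) \land \lnot ((\lnot b \lor \lnot a) \land a \land \lnot c)   [De Morgan]
≡ (\lnot d \lor \lnot (d \lor a)) \land \lnot ((\lnot b \lor \lnot a) \land a \land \lnot c)   [De Morgan]
≡ (\lnot d \lor (\lnot d \land \lnot a)) \land \lnot ((\lnot b \lor \lnot a) \land a \land \lnot c)   [De Morgan]
≡ (\lnot d \lor (\lnot d \land \lnot a)) \land (\lnot (\lnot b \lor \lnot a) \lor \lnot a \lor \lnot \lnot c)   [De Morgan]
≡ (\lnot d \lor (\lnot d \land \lnot a)) \land ((\lnot \lnot b \land \lnot \lnot a) \lor \lnot a \lor \lnot \lnot c)   [De Morgan]
≡ (\lnot d \lor (\lnot d \land \lnot a)) \land ((b \land \lnot \lnot a) \lor \lnot a \lor \lnot \lnot c)   [double negation]
≡ (\lnot d \lor (\lnot d \land \lnot a)) \land ((b \land a) \lor \lnot a \lor \lnot \lnot c)   [double negation]
≡ (\lnot d \lor (\lnot d \land \lnot a)) \land ((b \land a) \lor \lnot a \lor c)   [double negation]
≡ (\lnot d \land b \land a) \lor (\lnot d \land \lnot a) \lor (\lnot d \land c) \lor (\lnot d \land \lnot a \land b \land a) \lor (\lnot d \land \lnot a \land \lnot a) \lor (\lnot d \land \lnot a \land c)   [distribute \land over \lor]
≡ (\lnot d \land b \land a) \lor (\lnot d \land \lnot a) \lor (\lnot d \land c)   [simplify]

(\lnot d \land b \land a) \lor (\lnot d \land \lnot a) \lor (\lnot d \land c)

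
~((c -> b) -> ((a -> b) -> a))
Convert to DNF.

~((c -> b) -> ((a -> b) -> a))
≡ ~(~(c -> b) | ((a -> b) -> a))   — eliminate ->
≡ ~(~(~c | b) | ((a -> b) -> a))   — eliminate ->
≡ ~(~(~c | b) | ~(a -> b) | a)   — eliminate ->
≡ ~(~(~c | b) | ~(~a | b) | a)   — eliminate ->
≡ ~~(~c | b) & ~~(~a | b) & ~a   — De Morgan
≡ (~c | b) & ~~(~a | b) & ~a   — double negation
≡ (~c | b) & (~a | b) & ~a   — double negation
≡ (~c & ~a & ~a) | (~c & b & ~a) | (b & ~a & ~a) | (b & b & ~a)   — distribute & over |
≡ (~c & ~a) | (b & ~a)   — simplify

(~c & ~a) | (b & ~a)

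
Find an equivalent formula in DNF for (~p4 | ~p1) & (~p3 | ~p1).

(~p4 | ~p1) & (~p3 | ~p1)
⇔ (~p4 & ~p3) | (~p4 & ~p1) | (~p1 & ~p3) | (~p1 & ~p1)   [distribute & over |]
⇔ (~p4 & ~p3) | ~p1   [simplify]

(~p4 & ~p3) | ~p1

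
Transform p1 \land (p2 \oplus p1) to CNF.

p1 \land (\lnot p2 \lor \lnot p1)

p1 \land (p2 \oplus p1)
≡ p1 \land (p2 \lor p1) \land \lnot (p2 \land p1)   [expand \oplus]
≡ p1 \land (p2 \lor p1) \land (\lnot p2 \lor \lnot p1)   [De Morgan]
≡ p1 \land (\lnot p2 \lor \lnot p1)   [simplify]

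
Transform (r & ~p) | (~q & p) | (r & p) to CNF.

(r | ~q) & (r | p)

(r & ~p) | (~q & p) | (r & p)
≡ (r | ~q | r) & (r | ~q | p) & (r | p | r) & (r | p | p) & (~p | ~q | r) & (~p | ~q | p) & (~p | p | r) & (~p | p | p)   — distribute | over &
≡ (r | ~q) & (r | p)   — simplify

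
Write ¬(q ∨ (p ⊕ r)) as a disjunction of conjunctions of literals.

¬(q ∨ (p ⊕ r))
≡ ¬(q ∨ (p ∧ ¬r) ∨ (¬p ∧ r))   — expand ⊕
≡ ¬q ∧ ¬(p ∧ ¬r) ∧ ¬(¬p ∧ r)   — De Morgan
≡ ¬q ∧ (¬p ∨ ¬¬r) ∧ ¬(¬p ∧ r)   — De Morgan
≡ ¬q ∧ (¬p ∨ r) ∧ ¬(¬p ∧ r)   — double negation
≡ ¬q ∧ (¬p ∨ r) ∧ (¬¬p ∨ ¬r)   — De Morgan
≡ ¬q ∧ (¬p ∨ r) ∧ (p ∨ ¬r)   — double negation
≡ (¬q ∧ ¬p ∧ p) ∨ (¬q ∧ ¬p ∧ ¬r) ∨ (¬q ∧ r ∧ p) ∨ (¬q ∧ r ∧ ¬r)   — distribute ∧ over ∨
≡ (¬q ∧ ¬p ∧ ¬r) ∨ (¬q ∧ r ∧ p)   — simplify

(¬q ∧ ¬p ∧ ¬r) ∨ (¬q ∧ r ∧ p)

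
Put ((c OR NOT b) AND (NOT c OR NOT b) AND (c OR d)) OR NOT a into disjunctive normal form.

(c AND NOT b) OR (NOT b AND d) OR NOT a

((c OR NOT b) AND (NOT c OR NOT b) AND (c OR d)) OR NOT a
= (c AND NOT c AND c) OR (c AND NOT c AND d) OR (c AND NOT b AND c) OR (c AND NOT b AND d) OR (NOT b AND NOT c AND c) OR (NOT b AND NOT c AND d) OR (NOT b AND NOT b AND c) OR (NOT b AND NOT b AND d) OR NOT a   [distribute AND over OR]
= (c AND NOT b) OR (NOT b AND d) OR NOT a   [simplify]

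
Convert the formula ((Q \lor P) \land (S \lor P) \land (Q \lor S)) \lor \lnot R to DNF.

(Q \land S) \lor (Q \land P) \lor (P \land S) \lor \lnot R

((Q \lor P) \land (S \lor P) \land (Q \lor S)) \lor \lnot R
≡ (Q \land S \land Q) \lor (Q \land S \land S) \lor (Q \land P \land Q) \lor (Q \land P \land S) \lor (P \land S \land Q) \lor (P \land S \land S) \lor (P \land P \land Q) \lor (P \land P \land S) \lor \lnot R   (distribute \land over \lor)
≡ (Q \land S) \lor (Q \land P) \lor (P \land S) \lor \lnot R   (simplify)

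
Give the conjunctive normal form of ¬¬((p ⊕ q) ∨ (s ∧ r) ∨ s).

¬¬((p ⊕ q) ∨ (s ∧ r) ∨ s)
≡ ¬¬(((p ∨ q) ∧ ¬(p ∧ q)) ∨ (s ∧ r) ∨ s)   [expand ⊕]
≡ ((p ∨ q) ∧ ¬(p ∧ q)) ∨ (s ∧ r) ∨ s   [double negation]
≡ ((p ∨ q) ∧ (¬p ∨ ¬q)) ∨ (s ∧ r) ∨ s   [De Morgan]
≡ (p ∨ q ∨ s ∨ s) ∧ (p ∨ q ∨ r ∨ s) ∧ (¬p ∨ ¬q ∨ s ∨ s) ∧ (¬p ∨ ¬q ∨ r ∨ s)   [distribute ∨ over ∧]
≡ (p ∨ q ∨ s) ∧ (¬p ∨ ¬q ∨ s)   [simplify]

(p ∨ q ∨ s) ∧ (¬p ∨ ¬q ∨ s)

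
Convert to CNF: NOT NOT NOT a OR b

NOT a OR b

NOT NOT NOT a OR b
≡ NOT a OR b   (double negation)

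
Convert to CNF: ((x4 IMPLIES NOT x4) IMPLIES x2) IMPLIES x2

NOT x4 OR x2

((x4 IMPLIES NOT x4) IMPLIES x2) IMPLIES x2
⇔ NOT ((x4 IMPLIES NOT x4) IMPLIES x2) OR x2   [eliminate IMPLIES]
⇔ NOT (NOT (x4 IMPLIES NOT x4) OR x2) OR x2   [eliminate IMPLIES]
⇔ NOT (NOT (NOT x4 OR NOT x4) OR x2) OR x2   [eliminate IMPLIES]
⇔ (NOT NOT (NOT x4 OR NOT x4) AND NOT x2) OR x2   [De Morgan]
⇔ ((NOT x4 OR NOT x4) AND NOT x2) OR x2   [double negation]
⇔ (NOT x4 OR NOT x4 OR x2) AND (NOT x2 OR x2)   [distribute OR over AND]
⇔ NOT x4 OR x2   [simplify]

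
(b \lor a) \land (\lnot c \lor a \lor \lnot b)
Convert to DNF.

(b \land \lnot c) \lor a

(b \lor a) \land (\lnot c \lor a \lor \lnot b)
≡ (b \land \lnot c) \lor (b \land a) \lor (b \land \lnot b) \lor (a \land \lnot c) \lor (a \land a) \lor (a \land \lnot b)   [distribute \land over \lor]
≡ (b \land \lnot c) \lor a   [simplify]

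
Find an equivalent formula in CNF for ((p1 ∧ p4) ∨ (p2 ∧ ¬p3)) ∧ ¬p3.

((p1 ∧ p4) ∨ (p2 ∧ ¬p3)) ∧ ¬p3
≡ (p1 ∨ p2) ∧ (p1 ∨ ¬p3) ∧ (p4 ∨ p2) ∧ (p4 ∨ ¬p3) ∧ ¬p3   (distribute ∨ over ∧)
≡ (p1 ∨ p2) ∧ (p4 ∨ p2) ∧ ¬p3   (simplify)

(p1 ∨ p2) ∧ (p4 ∨ p2) ∧ ¬p3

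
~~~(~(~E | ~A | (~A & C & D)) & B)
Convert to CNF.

~E | ~A | ~B

~~~(~(~E | ~A | (~A & C & D)) & B)
= ~(~(~E | ~A | (~A & C & D)) & B)   — double negation
= ~~(~E | ~A | (~A & C & D)) | ~B   — De Morgan
= ~E | ~A | (~A & C & D) | ~B   — double negation
= (~E | ~A | ~A | ~B) & (~E | ~A | C | ~B) & (~E | ~A | D | ~B)   — distribute | over &
= ~E | ~A | ~B   — simplify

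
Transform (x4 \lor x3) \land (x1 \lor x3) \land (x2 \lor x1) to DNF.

(x4 \lor x3) \land (x1 \lor x3) \land (x2 \lor x1)
⇔ (x4 \land x1 \land x2) \lor (x4 \land x1 \land x1) \lor (x4 \land x3 \land x2) \lor (x4 \land x3 \land x1) \lor (x3 \land x1 \land x2) \lor (x3 \land x1 \land x1) \lor (x3 \land x3 \land x2) \lor (x3 \land x3 \land x1)   — distribute \land over \lor
⇔ (x4 \land x1) \lor (x3 \land x1) \lor (x3 \land x2)   — simplify

(x4 \land x1) \lor (x3 \land x1) \lor (x3 \land x2)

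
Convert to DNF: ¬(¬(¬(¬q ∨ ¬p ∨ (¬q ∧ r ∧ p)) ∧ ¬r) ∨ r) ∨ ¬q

¬(¬(¬(¬q ∨ ¬p ∨ (¬q ∧ r ∧ p)) ∧ ¬r) ∨ r) ∨ ¬q
≡ (¬¬(¬(¬q ∨ ¬p ∨ (¬q ∧ r ∧ p)) ∧ ¬r) ∧ ¬r) ∨ ¬q   [De Morgan]
≡ (¬(¬q ∨ ¬p ∨ (¬q ∧ r ∧ p)) ∧ ¬r ∧ ¬r) ∨ ¬q   [double negation]
≡ (¬¬q ∧ ¬¬p ∧ ¬(¬q ∧ r ∧ p) ∧ ¬r ∧ ¬r) ∨ ¬q   [De Morgan]
≡ (q ∧ ¬¬p ∧ ¬(¬q ∧ r ∧ p) ∧ ¬r ∧ ¬r) ∨ ¬q   [double negation]
≡ (q ∧ p ∧ ¬(¬q ∧ r ∧ p) ∧ ¬r ∧ ¬r) ∨ ¬q   [double negation]
≡ (q ∧ p ∧ (¬¬q ∨ ¬r ∨ ¬p) ∧ ¬r ∧ ¬r) ∨ ¬q   [De Morgan]
≡ (q ∧ p ∧ (q ∨ ¬r ∨ ¬p) ∧ ¬r ∧ ¬r) ∨ ¬q   [double negation]
≡ (q ∧ p ∧ q ∧ ¬r ∧ ¬r) ∨ (q ∧ p ∧ ¬r ∧ ¬r ∧ ¬r) ∨ (q ∧ p ∧ ¬p ∧ ¬r ∧ ¬r) ∨ ¬q   [distribute ∧ over ∨]
≡ (q ∧ p ∧ ¬r) ∨ ¬q   [simplify]

(q ∧ p ∧ ¬r) ∨ ¬q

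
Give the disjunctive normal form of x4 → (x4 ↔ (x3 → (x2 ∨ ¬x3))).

x4 → (x4 ↔ (x3 → (x2 ∨ ¬x3)))
= ¬x4 ∨ (x4 ↔ (x3 → (x2 ∨ ¬x3)))   (eliminate →)
= ¬x4 ∨ ((x4 → (x3 → (x2 ∨ ¬x3))) ∧ ((x3 → (x2 ∨ ¬x3)) → x4))   (eliminate ↔)
= ¬x4 ∨ ((¬x4 ∨ (x3 → (x2 ∨ ¬x3))) ∧ ((x3 → (x2 ∨ ¬x3)) → x4))   (eliminate →)
= ¬x4 ∨ ((¬x4 ∨ ¬x3 ∨ x2 ∨ ¬x3) ∧ ((x3 → (x2 ∨ ¬x3)) → x4))   (eliminate →)
= ¬x4 ∨ ((¬x4 ∨ ¬x3 ∨ x2 ∨ ¬x3) ∧ (¬(x3 → (x2 ∨ ¬x3)) ∨ x4))   (eliminate →)
= ¬x4 ∨ ((¬x4 ∨ ¬x3 ∨ x2 ∨ ¬x3) ∧ (¬(¬x3 ∨ x2 ∨ ¬x3) ∨ x4))   (eliminate →)
= ¬x4 ∨ ((¬x4 ∨ ¬x3 ∨ x2 ∨ ¬x3) ∧ ((¬¬x3 ∧ ¬x2 ∧ ¬¬x3) ∨ x4))   (De Morgan)
= ¬x4 ∨ ((¬x4 ∨ ¬x3 ∨ x2 ∨ ¬x3) ∧ ((x3 ∧ ¬x2 ∧ ¬¬x3) ∨ x4))   (double negation)
= ¬x4 ∨ ((¬x4 ∨ ¬x3 ∨ x2 ∨ ¬x3) ∧ ((x3 ∧ ¬x2 ∧ x3) ∨ x4))   (double negation)
= ¬x4 ∨ (¬x4 ∧ x3 ∧ ¬x2 ∧ x3) ∨ (¬x4 ∧ x4) ∨ (¬x3 ∧ x3 ∧ ¬x2 ∧ x3) ∨ (¬x3 ∧ x4) ∨ (x2 ∧ x3 ∧ ¬x2 ∧ x3) ∨ (x2 ∧ x4) ∨ (¬x3 ∧ x3 ∧ ¬x2 ∧ x3) ∨ (¬x3 ∧ x4)   (distribute ∧ over ∨)
= ¬x4 ∨ (¬x3 ∧ x4) ∨ (x2 ∧ x4)   (simplify)

¬x4 ∨ (¬x3 ∧ x4) ∨ (x2 ∧ x4)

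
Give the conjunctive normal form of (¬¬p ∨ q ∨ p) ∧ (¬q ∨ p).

(¬¬p ∨ q ∨ p) ∧ (¬q ∨ p)
≡ (p ∨ q ∨ p) ∧ (¬q ∨ p)   [double negation]
≡ (p ∨ q) ∧ (¬q ∨ p)   [simplify]

(p ∨ q) ∧ (¬q ∨ p)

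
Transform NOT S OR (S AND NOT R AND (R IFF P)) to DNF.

NOT S OR (S AND NOT R AND NOT P)

NOT S OR (S AND NOT R AND (R IFF P))
≡ NOT S OR (S AND NOT R AND (R IMPLIES P) AND (P IMPLIES R))   — eliminate IFF
≡ NOT S OR (S AND NOT R AND (NOT R OR P) AND (P IMPLIES R))   — eliminate IMPLIES
≡ NOT S OR (S AND NOT R AND (NOT R OR P) AND (NOT P OR R))   — eliminate IMPLIES
≡ NOT S OR (S AND NOT R AND NOT R AND NOT P) OR (S AND NOT R AND NOT R AND R) OR (S AND NOT R AND P AND NOT P) OR (S AND NOT R AND P AND R)   — distribute AND over OR
≡ NOT S OR (S AND NOT R AND NOT P)   — simplify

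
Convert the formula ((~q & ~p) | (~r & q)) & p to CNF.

(~q | ~r) & (~p | ~r) & (~p | q) & p

((~q & ~p) | (~r & q)) & p
≡ (~q | ~r) & (~q | q) & (~p | ~r) & (~p | q) & p   (distribute | over &)
≡ (~q | ~r) & (~p | ~r) & (~p | q) & p   (simplify)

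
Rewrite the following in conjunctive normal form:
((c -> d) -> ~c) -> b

(~c | d | b) & (c | b)

((c -> d) -> ~c) -> b
≡ ~((c -> d) -> ~c) | b   [eliminate ->]
≡ ~(~(c -> d) | ~c) | b   [eliminate ->]
≡ ~(~(~c | d) | ~c) | b   [eliminate ->]
≡ (~~(~c | d) & ~~c) | b   [De Morgan]
≡ ((~c | d) & ~~c) | b   [double negation]
≡ ((~c | d) & c) | b   [double negation]
≡ (~c | d | b) & (c | b)   [distribute | over &]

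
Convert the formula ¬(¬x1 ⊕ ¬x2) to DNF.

(x1 ∧ x2) ∨ (¬x2 ∧ ¬x1)

¬(¬x1 ⊕ ¬x2)
⇔ ¬((¬x1 ∧ ¬¬x2) ∨ (¬¬x1 ∧ ¬x2))   [expand ⊕]
⇔ ¬(¬x1 ∧ ¬¬x2) ∧ ¬(¬¬x1 ∧ ¬x2)   [De Morgan]
⇔ (¬¬x1 ∨ ¬¬¬x2) ∧ ¬(¬¬x1 ∧ ¬x2)   [De Morgan]
⇔ (x1 ∨ ¬¬¬x2) ∧ ¬(¬¬x1 ∧ ¬x2)   [double negation]
⇔ (x1 ∨ ¬x2) ∧ ¬(¬¬x1 ∧ ¬x2)   [double negation]
⇔ (x1 ∨ ¬x2) ∧ (¬¬¬x1 ∨ ¬¬x2)   [De Morgan]
⇔ (x1 ∨ ¬x2) ∧ (¬x1 ∨ ¬¬x2)   [double negation]
⇔ (x1 ∨ ¬x2) ∧ (¬x1 ∨ x2)   [double negation]
⇔ (x1 ∧ ¬x1) ∨ (x1 ∧ x2) ∨ (¬x2 ∧ ¬x1) ∨ (¬x2 ∧ x2)   [distribute ∧ over ∨]
⇔ (x1 ∧ x2) ∨ (¬x2 ∧ ¬x1)   [simplify]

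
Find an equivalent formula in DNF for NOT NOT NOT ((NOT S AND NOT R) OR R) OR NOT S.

NOT NOT NOT ((NOT S AND NOT R) OR R) OR NOT S
≡ NOT ((NOT S AND NOT R) OR R) OR NOT S   [double negation]
≡ (NOT (NOT S AND NOT R) AND NOT R) OR NOT S   [De Morgan]
≡ ((NOT NOT S OR NOT NOT R) AND NOT R) OR NOT S   [De Morgan]
≡ ((S OR NOT NOT R) AND NOT R) OR NOT S   [double negation]
≡ ((S OR R) AND NOT R) OR NOT S   [double negation]
≡ (S AND NOT R) OR (R AND NOT R) OR NOT S   [distribute AND over OR]
≡ (S AND NOT R) OR NOT S   [simplify]

(S AND NOT R) OR NOT S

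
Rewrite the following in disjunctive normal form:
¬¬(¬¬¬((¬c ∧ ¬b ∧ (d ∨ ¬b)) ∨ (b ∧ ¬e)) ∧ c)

(c ∧ ¬b) ∨ (c ∧ e)

¬¬(¬¬¬((¬c ∧ ¬b ∧ (d ∨ ¬b)) ∨ (b ∧ ¬e)) ∧ c)
≡ ¬¬¬((¬c ∧ ¬b ∧ (d ∨ ¬b)) ∨ (b ∧ ¬e)) ∧ c   — double negation
≡ ¬((¬c ∧ ¬b ∧ (d ∨ ¬b)) ∨ (b ∧ ¬e)) ∧ c   — double negation
≡ ¬(¬c ∧ ¬b ∧ (d ∨ ¬b)) ∧ ¬(b ∧ ¬e) ∧ c   — De Morgan
≡ (¬¬c ∨ ¬¬b ∨ ¬(d ∨ ¬b)) ∧ ¬(b ∧ ¬e) ∧ c   — De Morgan
≡ (c ∨ ¬¬b ∨ ¬(d ∨ ¬b)) ∧ ¬(b ∧ ¬e) ∧ c   — double negation
≡ (c ∨ b ∨ ¬(d ∨ ¬b)) ∧ ¬(b ∧ ¬e) ∧ c   — double negation
≡ (c ∨ b ∨ (¬d ∧ ¬¬b)) ∧ ¬(b ∧ ¬e) ∧ c   — De Morgan
≡ (c ∨ b ∨ (¬d ∧ b)) ∧ ¬(b ∧ ¬e) ∧ c   — double negation
≡ (c ∨ b ∨ (¬d ∧ b)) ∧ (¬b ∨ ¬¬e) ∧ c   — De Morgan
≡ (c ∨ b ∨ (¬d ∧ b)) ∧ (¬b ∨ e) ∧ c   — double negation
≡ (c ∧ ¬b ∧ c) ∨ (c ∧ e ∧ c) ∨ (b ∧ ¬b ∧ c) ∨ (b ∧ e ∧ c) ∨ (¬d ∧ b ∧ ¬b ∧ c) ∨ (¬d ∧ b ∧ e ∧ c)   — distribute ∧ over ∨
≡ (c ∧ ¬b) ∨ (c ∧ e)   — simplify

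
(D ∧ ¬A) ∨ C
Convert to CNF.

(D ∨ C) ∧ (¬A ∨ C)

(D ∧ ¬A) ∨ C
≡ (D ∨ C) ∧ (¬A ∨ C)   — distribute ∨ over ∧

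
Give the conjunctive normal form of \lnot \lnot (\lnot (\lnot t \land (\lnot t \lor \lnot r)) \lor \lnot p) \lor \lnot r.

t \lor \lnot p \lor \lnot r

\lnot \lnot (\lnot (\lnot t \land (\lnot t \lor \lnot r)) \lor \lnot p) \lor \lnot r
≡ \lnot (\lnot t \land (\lnot t \lor \lnot r)) \lor \lnot p \lor \lnot r   (double negation)
≡ \lnot \lnot t \lor \lnot (\lnot t \lor \lnot r) \lor \lnot p \lor \lnot r   (De Morgan)
≡ t \lor \lnot (\lnot t \lor \lnot r) \lor \lnot p \lor \lnot r   (double negation)
≡ t \lor (\lnot \lnot t \land \lnot \lnot r) \lor \lnot p \lor \lnot r   (De Morgan)
≡ t \lor (t \land \lnot \lnot r) \lor \lnot p \lor \lnot r   (double negation)
≡ t \lor (t \land r) \lor \lnot p \lor \lnot r   (double negation)
≡ (t \lor t \lor \lnot p \lor \lnot r) \land (t \lor r \lor \lnot p \lor \lnot r)   (distribute \lor over \land)
≡ t \lor \lnot p \lor \lnot r   (simplify)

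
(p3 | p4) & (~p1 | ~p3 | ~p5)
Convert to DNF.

(p3 | p4) & (~p1 | ~p3 | ~p5)
≡ (p3 & ~p1) | (p3 & ~p3) | (p3 & ~p5) | (p4 & ~p1) | (p4 & ~p3) | (p4 & ~p5)   [distribute & over |]
≡ (p3 & ~p1) | (p3 & ~p5) | (p4 & ~p1) | (p4 & ~p3) | (p4 & ~p5)   [simplify]

(p3 & ~p1) | (p3 & ~p5) | (p4 & ~p1) | (p4 & ~p3) | (p4 & ~p5)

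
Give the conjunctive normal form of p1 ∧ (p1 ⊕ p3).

p1 ∧ (¬p1 ∨ ¬p3)

p1 ∧ (p1 ⊕ p3)
≡ p1 ∧ (p1 ∨ p3) ∧ ¬(p1 ∧ p3)   (expand ⊕)
≡ p1 ∧ (p1 ∨ p3) ∧ (¬p1 ∨ ¬p3)   (De Morgan)
≡ p1 ∧ (¬p1 ∨ ¬p3)   (simplify)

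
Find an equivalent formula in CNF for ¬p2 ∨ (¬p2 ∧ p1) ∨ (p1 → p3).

¬p2 ∨ ¬p1 ∨ p3

¬p2 ∨ (¬p2 ∧ p1) ∨ (p1 → p3)
≡ ¬p2 ∨ (¬p2 ∧ p1) ∨ ¬p1 ∨ p3   — eliminate →
≡ (¬p2 ∨ ¬p2 ∨ ¬p1 ∨ p3) ∧ (¬p2 ∨ p1 ∨ ¬p1 ∨ p3)   — distribute ∨ over ∧
≡ ¬p2 ∨ ¬p1 ∨ p3   — simplify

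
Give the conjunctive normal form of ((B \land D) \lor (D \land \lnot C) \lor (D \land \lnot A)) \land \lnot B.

((B \land D) \lor (D \land \lnot C) \lor (D \land \lnot A)) \land \lnot B
≡ (B \lor D \lor D) \land (B \lor D \lor \lnot A) \land (B \lor \lnot C \lor D) \land (B \lor \lnot C \lor \lnot A) \land (D \lor D \lor D) \land (D \lor D \lor \lnot A) \land (D \lor \lnot C \lor D) \land (D \lor \lnot C \lor \lnot A) \land \lnot B
≡ (B \lor \lnot C \lor \lnot A) \land D \land \lnot B

(B \lor \lnot C \lor \lnot A) \land D \land \lnot B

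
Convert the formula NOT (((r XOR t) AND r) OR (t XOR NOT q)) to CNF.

NOT (((r XOR t) AND r) OR (t XOR NOT q))
⇔ NOT (((r OR t) AND NOT (r AND t) AND r) OR (t XOR NOT q))   (expand XOR)
⇔ NOT (((r OR t) AND NOT (r AND t) AND r) OR ((t OR NOT q) AND NOT (t AND NOT q)))   (expand XOR)
⇔ NOT ((r OR t) AND NOT (r AND t) AND r) AND NOT ((t OR NOT q) AND NOT (t AND NOT q))   (De Morgan)
⇔ (NOT (r OR t) OR NOT NOT (r AND t) OR NOT r) AND NOT ((t OR NOT q) AND NOT (t AND NOT q))   (De Morgan)
⇔ ((NOT r AND NOT t) OR NOT NOT (r AND t) OR NOT r) AND NOT ((t OR NOT q) AND NOT (t AND NOT q))   (De Morgan)
⇔ ((NOT r AND NOT t) OR (r AND t) OR NOT r) AND NOT ((t OR NOT q) AND NOT (t AND NOT q))   (double negation)
⇔ ((NOT r AND NOT t) OR (r AND t) OR NOT r) AND (NOT (t OR NOT q) OR NOT NOT (t AND NOT q))   (De Morgan)
⇔ ((NOT r AND NOT t) OR (r AND t) OR NOT r) AND ((NOT t AND NOT NOT q) OR NOT NOT (t AND NOT q))   (De Morgan)
⇔ ((NOT r AND NOT t) OR (r AND t) OR NOT r) AND ((NOT t AND q) OR NOT NOT (t AND NOT q))   (double negation)
⇔ ((NOT r AND NOT t) OR (r AND t) OR NOT r) AND ((NOT t AND q) OR (t AND NOT q))   (double negation)
⇔ (NOT r OR r OR NOT r) AND (NOT r OR t OR NOT r) AND (NOT t OR r OR NOT r) AND (NOT t OR t OR NOT r) AND (NOT t OR t) AND (NOT t OR NOT q) AND (q OR t) AND (q OR NOT q)   (distribute OR over AND)
⇔ (NOT r OR t) AND (NOT t OR NOT q) AND (q OR t)   (simplify)

(NOT r OR t) AND (NOT t OR NOT q) AND (q OR t)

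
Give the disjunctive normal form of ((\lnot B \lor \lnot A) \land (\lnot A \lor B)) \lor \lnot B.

\lnot A \lor \lnot B

((\lnot B \lor \lnot A) \land (\lnot A \lor B)) \lor \lnot B
≡ (\lnot B \land \lnot A) \lor (\lnot B \land B) \lor (\lnot A \land \lnot A) \lor (\lnot A \land B) \lor \lnot B   (distribute \land over \lor)
≡ \lnot A \lor \lnot B   (simplify)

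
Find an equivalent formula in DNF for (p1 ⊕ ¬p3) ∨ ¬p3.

(p1 ⊕ ¬p3) ∨ ¬p3
⇔ (p1 ∧ ¬¬p3) ∨ (¬p1 ∧ ¬p3) ∨ ¬p3   [expand ⊕]
⇔ (p1 ∧ p3) ∨ (¬p1 ∧ ¬p3) ∨ ¬p3   [double negation]
⇔ (p1 ∧ p3) ∨ ¬p3   [simplify]

(p1 ∧ p3) ∨ ¬p3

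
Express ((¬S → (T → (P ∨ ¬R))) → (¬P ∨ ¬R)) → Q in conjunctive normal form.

(P ∨ Q) ∧ (R ∨ Q)

((¬S → (T → (P ∨ ¬R))) → (¬P ∨ ¬R)) → Q
≡ ¬((¬S → (T → (P ∨ ¬R))) → (¬P ∨ ¬R)) ∨ Q   — eliminate →
≡ ¬(¬(¬S → (T → (P ∨ ¬R))) ∨ ¬P ∨ ¬R) ∨ Q   — eliminate →
≡ ¬(¬(¬¬S ∨ (T → (P ∨ ¬R))) ∨ ¬P ∨ ¬R) ∨ Q   — eliminate →
≡ ¬(¬(¬¬S ∨ ¬T ∨ P ∨ ¬R) ∨ ¬P ∨ ¬R) ∨ Q   — eliminate →
≡ (¬¬(¬¬S ∨ ¬T ∨ P ∨ ¬R) ∧ ¬¬P ∧ ¬¬R) ∨ Q   — De Morgan
≡ ((¬¬S ∨ ¬T ∨ P ∨ ¬R) ∧ ¬¬P ∧ ¬¬R) ∨ Q   — double negation
≡ ((S ∨ ¬T ∨ P ∨ ¬R) ∧ ¬¬P ∧ ¬¬R) ∨ Q   — double negation
≡ ((S ∨ ¬T ∨ P ∨ ¬R) ∧ P ∧ ¬¬R) ∨ Q   — double negation
≡ ((S ∨ ¬T ∨ P ∨ ¬R) ∧ P ∧ R) ∨ Q   — double negation
≡ (S ∨ ¬T ∨ P ∨ ¬R ∨ Q) ∧ (P ∨ Q) ∧ (R ∨ Q)   — distribute ∨ over ∧
≡ (P ∨ Q) ∧ (R ∨ Q)   — simplify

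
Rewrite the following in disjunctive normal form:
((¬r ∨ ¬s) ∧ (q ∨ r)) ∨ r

((¬r ∨ ¬s) ∧ (q ∨ r)) ∨ r
⇔ (¬r ∧ q) ∨ (¬r ∧ r) ∨ (¬s ∧ q) ∨ (¬s ∧ r) ∨ r   (distribute ∧ over ∨)
⇔ (¬r ∧ q) ∨ (¬s ∧ q) ∨ r   (simplify)

(¬r ∧ q) ∨ (¬s ∧ q) ∨ r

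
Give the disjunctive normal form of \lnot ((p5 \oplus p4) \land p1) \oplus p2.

\lnot p5 \land \lnot p4 \land \lnot p2 \lor p4 \land p5 \land \lnot p2 \lor \lnot p1 \land \lnot p2 \lor p5 \land \lnot p4 \land p1 \land p2 \lor \lnot p5 \land p4 \land p1 \land p2

\lnot ((p5 \oplus p4) \land p1) \oplus p2
≡ \lnot ((p5 \oplus p4) \land p1) \land \lnot p2 \lor \lnot \lnot ((p5 \oplus p4) \land p1) \land p2   — expand \oplus
≡ \lnot ((p5 \land \lnot p4 \lor \lnot p5 \land p4) \land p1) \land \lnot p2 \lor \lnot \lnot ((p5 \oplus p4) \land p1) \land p2   — expand \oplus
≡ \lnot ((p5 \land \lnot p4 \lor \lnot p5 \land p4) \land p1) \land \lnot p2 \lor \lnot \lnot ((p5 \land \lnot p4 \lor \lnot p5 \land p4) \land p1) \land p2   — expand \oplus
≡ (\lnot (p5 \land \lnot p4 \lor \lnot p5 \land p4) \lor \lnot p1) \land \lnot p2 \lor \lnot \lnot ((p5 \land \lnot p4 \lor \lnot p5 \land p4) \land p1) \land p2   — De Morgan
≡ (\lnot (p5 \land \lnot p4) \land \lnot (\lnot p5 \land p4) \lor \lnot p1) \land \lnot p2 \lor \lnot \lnot ((p5 \land \lnot p4 \lor \lnot p5 \land p4) \land p1) \land p2   — De Morgan
≡ ((\lnot p5 \lor \lnot \lnot p4) \land \lnot (\lnot p5 \land p4) \lor \lnot p1) \land \lnot p2 \lor \lnot \lnot ((p5 \land \lnot p4 \lor \lnot p5 \land p4) \land p1) \land p2   — De Morgan
≡ ((\lnot p5 \lor p4) \land \lnot (\lnot p5 \land p4) \lor \lnot p1) \land \lnot p2 \lor \lnot \lnot ((p5 \land \lnot p4 \lor \lnot p5 \land p4) \land p1) \land p2   — double negation
≡ ((\lnot p5 \lor p4) \land (\lnot \lnot p5 \lor \lnot p4) \lor \lnot p1) \land \lnot p2 \lor \lnot \lnot ((p5 \land \lnot p4 \lor \lnot p5 \land p4) \land p1) \land p2   — De Morgan
≡ ((\lnot p5 \lor p4) \land (p5 \lor \lnot p4) \lor \lnot p1) \land \lnot p2 \lor \lnot \lnot ((p5 \land \lnot p4 \lor \lnot p5 \land p4) \land p1) \land p2   — double negation
≡ ((\lnot p5 \lor p4) \land (p5 \lor \lnot p4) \lor \lnot p1) \land \lnot p2 \lor (p5 \land \lnot p4 \lor \lnot p5 \land p4) \land p1 \land p2   — double negation
≡ \lnot p5 \land p5 \land \lnot p2 \lor \lnot p5 \land \lnot p4 \land \lnot p2 \lor p4 \land p5 \land \lnot p2 \lor p4 \land \lnot p4 \land \lnot p2 \lor \lnot p1 \land \lnot p2 \lor p5 \land \lnot p4 \land p1 \land p2 \lor \lnot p5 \land p4 \land p1 \land p2   — distribute \land over \lor
≡ \lnot p5 \land \lnot p4 \land \lnot p2 \lor p4 \land p5 \land \lnot p2 \lor \lnot p1 \land \lnot p2 \lor p5 \land \lnot p4 \land p1 \land p2 \lor \lnot p5 \land p4 \land p1 \land p2   — simplify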